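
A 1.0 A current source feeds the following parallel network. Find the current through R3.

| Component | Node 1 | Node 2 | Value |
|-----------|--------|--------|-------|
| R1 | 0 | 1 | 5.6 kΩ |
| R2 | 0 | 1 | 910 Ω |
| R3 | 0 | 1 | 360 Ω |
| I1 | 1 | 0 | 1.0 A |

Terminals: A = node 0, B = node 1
All resistors sit directly between nodes 0 and 1, so they are in parallel and share one voltage V; the full source current 1 A splits among them.
1/R_par = 1/5600 + 1/910 + 1/360 = 0.004055 S  =>  R_par = 246.6 Ω
V = I × R_par = 1 × 246.6 = 246.6 V
I_R3 = V/R3 = 246.6/360 = 0.685 A

Final answer: 0.685 A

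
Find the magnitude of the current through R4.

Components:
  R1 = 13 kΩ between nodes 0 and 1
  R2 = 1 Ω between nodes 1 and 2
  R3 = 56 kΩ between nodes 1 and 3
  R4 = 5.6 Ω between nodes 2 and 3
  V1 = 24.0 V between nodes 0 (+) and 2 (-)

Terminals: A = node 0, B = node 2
Nodal analysis, taking node 2 as the 0 V reference.
Source V1 fixes V_0 = 24 V.
KCL at each unknown node (sum of currents leaving = 0; resistances in Ω):
  Node 1: (V_1 - 24)/13000 + (V_1 - 0)/1 + (V_1 - V_3)/56000 = 0
  Node 3: (V_3 - V_1)/56000 + (V_3 - 0)/5.6 = 0
Collecting terms (coefficients in siemens):
  1·V_1 - 0.00001786·V_3 = 0.001846
  0.1786·V_3 - 0.00001786·V_1 = 0
Determinant D = (1)(0.1786) - (-0.00001786)(-0.00001786) = 0.1786
V_1 = [(0.001846)(0.1786) - (-0.00001786)(0)]/D = 0.001846 V
V_3 = [(1)(0) - (0.001846)(-0.00001786)]/D = 0.0000001846 V
I_R4 = (V_2 - V_3)/R4 = (0 - 0.0000001846)/5.6 = -0.00000003296 A
|I_R4| = 0.00000003296 A

Final answer: |I_R4| = 3.296e-08 A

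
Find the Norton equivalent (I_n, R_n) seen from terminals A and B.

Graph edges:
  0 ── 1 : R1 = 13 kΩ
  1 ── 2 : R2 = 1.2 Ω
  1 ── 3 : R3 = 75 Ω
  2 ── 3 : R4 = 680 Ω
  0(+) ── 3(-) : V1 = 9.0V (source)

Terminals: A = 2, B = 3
Find the Thévenin equivalent first; then I_n = V_th/R_th and R_n = R_th.
Step 1 — V_th is the open-circuit voltage V_A - V_B (nothing connected across the terminals).
Nodal analysis, taking node 3 as the 0 V reference.
Source V1 fixes V_0 = 9 V.
KCL at each unknown node (sum of currents leaving = 0; resistances in Ω):
  Node 1: (V_1 - 9)/13000 + (V_1 - V_2)/1.2 + (V_1 - 0)/75 = 0
  Node 2: (V_2 - V_1)/1.2 + (V_2 - 0)/680 = 0
Collecting terms (coefficients in siemens):
  0.8467·V_1 - 0.8333·V_2 = 0.0006923
  0.8348·V_2 - 0.8333·V_1 = 0
Determinant D = (0.8467)(0.8348) - (-0.8333)(-0.8333) = 0.01242
V_1 = [(0.0006923)(0.8348) - (-0.8333)(0)]/D = 0.04653 V
V_2 = [(0.8467)(0) - (0.0006923)(-0.8333)]/D = 0.04645 V
V_th = V_2 - V_3 = 0.04645 - 0 = 0.04645 V
Step 2 — R_th: zero the source — replace V1 by a short circuit (node 3 merges into node 0) — and find the resistance seen between A (node 2) and B (node 0).
Reduce the network between node 2 (A) and node 0 (B) by series/parallel combination:
  Rp1 = R1 ‖ R3 (parallel, both between nodes 0 and 1) = 1/(1/13000 + 1/75) = 74.57 Ω
  Rs1 = R2 + Rp1 (series, joined only at node 1) = 1.2 + 74.57 = 75.77 Ω
  Rp2 = R4 ‖ Rs1 (parallel, both between nodes 0 and 2) = 1/(1/680 + 1/75.77) = 68.17 Ω
R_th = 68.17 Ω
I_n = V_th/R_th = 0.04645/68.17 = 0.0006813 A, and R_n = R_th = 68.17 Ω

Final answer: I_n = 0.0006813 A, R_n = 68.17 Ω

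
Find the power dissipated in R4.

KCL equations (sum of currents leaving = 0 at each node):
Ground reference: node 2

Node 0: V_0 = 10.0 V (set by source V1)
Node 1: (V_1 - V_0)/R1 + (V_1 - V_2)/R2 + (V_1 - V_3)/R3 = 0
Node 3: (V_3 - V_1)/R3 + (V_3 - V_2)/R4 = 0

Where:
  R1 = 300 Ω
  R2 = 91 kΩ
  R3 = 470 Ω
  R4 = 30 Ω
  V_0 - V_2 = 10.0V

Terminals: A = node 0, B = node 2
Nodal analysis, taking node 2 as the 0 V reference.
Source V1 fixes V_0 = 10 V.
KCL at each unknown node (sum of currents leaving = 0; resistances in Ω):
  Node 1: (V_1 - 10)/300 + (V_1 - 0)/91000 + (V_1 - V_3)/470 = 0
  Node 3: (V_3 - V_1)/470 + (V_3 - 0)/30 = 0
Collecting terms (coefficients in siemens):
  0.005472·V_1 - 0.002128·V_3 = 0.03333
  0.03546·V_3 - 0.002128·V_1 = 0
Determinant D = (0.005472)(0.03546) - (-0.002128)(-0.002128) = 0.0001895
V_1 = [(0.03333)(0.03546) - (-0.002128)(0)]/D = 6.237 V
V_3 = [(0.005472)(0) - (0.03333)(-0.002128)]/D = 0.3742 V
I_R4 = (V_2 - V_3)/R4 = (0 - 0.3742)/30 = -0.01247 A
P_R4 = I_R4² × R4 = (-0.01247)² × 30 = 0.004668 W

Final answer: 0.004668 W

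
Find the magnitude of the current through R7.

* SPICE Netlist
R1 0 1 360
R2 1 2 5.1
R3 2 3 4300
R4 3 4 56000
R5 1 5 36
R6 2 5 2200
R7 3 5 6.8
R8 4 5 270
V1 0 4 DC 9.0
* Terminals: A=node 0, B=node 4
Nodal analysis, taking node 4 as the 0 V reference.
Source V1 fixes V_0 = 9 V.
KCL at each unknown node (sum of currents leaving = 0; resistances in Ω):
  Node 1: (V_1 - 9)/360 + (V_1 - V_2)/5.1 + (V_1 - V_5)/36 = 0
  Node 2: (V_2 - V_1)/5.1 + (V_2 - V_3)/4300 + (V_2 - V_5)/2200 = 0
  Node 3: (V_3 - V_2)/4300 + (V_3 - 0)/56000 + (V_3 - V_5)/6.8 = 0
  Node 5: (V_5 - V_1)/36 + (V_5 - V_2)/2200 + (V_5 - V_3)/6.8 + (V_5 - 0)/270 = 0
Collecting terms (coefficients in siemens):
  0.2266·V_1 - 0.1961·V_2 - 0.02778·V_5 = 0.025
  0.1968·V_2 - 0.1961·V_1 - 0.0002326·V_3 - 0.0004545·V_5 = 0
  0.1473·V_3 - 0.0002326·V_2 - 0.1471·V_5 = 0
  0.179·V_5 - 0.02778·V_1 - 0.0004545·V_2 - 0.1471·V_3 = 0
Solving these 4 simultaneous equations (Gaussian elimination) gives:
  V_1 = 4.119 V, V_2 = 4.118 V, V_3 = 3.643 V, V_5 = 3.643 V
I_R7 = (V_3 - V_5)/R7 = (3.643 - 3.643)/6.8 = 0.00004526 A
|I_R7| = 0.00004526 A

Final answer: |I_R7| = 4.526e-05 A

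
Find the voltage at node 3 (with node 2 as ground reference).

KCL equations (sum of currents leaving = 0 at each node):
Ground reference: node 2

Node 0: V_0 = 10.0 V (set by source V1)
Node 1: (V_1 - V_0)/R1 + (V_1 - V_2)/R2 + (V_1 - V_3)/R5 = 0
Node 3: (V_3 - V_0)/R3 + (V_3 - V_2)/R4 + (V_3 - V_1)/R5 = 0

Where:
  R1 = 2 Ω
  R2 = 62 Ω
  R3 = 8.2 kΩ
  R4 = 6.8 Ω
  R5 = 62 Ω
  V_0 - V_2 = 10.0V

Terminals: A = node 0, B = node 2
Nodal analysis, taking node 2 as the 0 V reference.
Source V1 fixes V_0 = 10 V.
KCL at each unknown node (sum of currents leaving = 0; resistances in Ω):
  Node 1: (V_1 - 10)/2 + (V_1 - 0)/62 + (V_1 - V_3)/62 = 0
  Node 3: (V_3 - 10)/8200 + (V_3 - 0)/6.8 + (V_3 - V_1)/62 = 0
Collecting terms (coefficients in siemens):
  0.5323·V_1 - 0.01613·V_3 = 5
  0.1633·V_3 - 0.01613·V_1 = 0.00122
Determinant D = (0.5323)(0.1633) - (-0.01613)(-0.01613) = 0.08666
V_1 = [(5)(0.1633) - (-0.01613)(0.00122)]/D = 9.422 V
V_3 = [(0.5323)(0.00122) - (5)(-0.01613)]/D = 0.9381 V
The requested potential is V_3 = 0.9381 V.

Final answer: V_3 = 0.9381 V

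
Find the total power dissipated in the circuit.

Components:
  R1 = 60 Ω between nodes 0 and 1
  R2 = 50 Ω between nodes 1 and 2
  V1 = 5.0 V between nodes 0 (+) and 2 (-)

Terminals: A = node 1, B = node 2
Nodal analysis, taking node 2 as the 0 V reference.
Source V1 fixes V_0 = 5 V.
KCL at each unknown node (sum of currents leaving = 0; resistances in Ω):
  Node 1: (V_1 - 5)/60 + (V_1 - 0)/50 = 0
Collecting terms: 0.03667 × V_1 = 0.08333  =>  V_1 = 2.273 V
Power in each resistor, P = (ΔV)²/R:
  P_R1 = (5 - 2.273)²/60 = 0.124 W
  P_R2 = (2.273 - 0)²/50 = 0.1033 W
P_total = P_R1 + P_R2 = 0.2273 W

Final answer: 0.2273 W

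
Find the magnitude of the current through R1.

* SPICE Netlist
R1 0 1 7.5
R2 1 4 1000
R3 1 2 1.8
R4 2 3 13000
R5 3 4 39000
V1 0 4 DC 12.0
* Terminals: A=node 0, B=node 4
Nodal analysis, taking node 4 as the 0 V reference.
Source V1 fixes V_0 = 12 V.
KCL at each unknown node (sum of currents leaving = 0; resistances in Ω):
  Node 1: (V_1 - 12)/7.5 + (V_1 - 0)/1000 + (V_1 - V_2)/1.8 = 0
  Node 2: (V_2 - V_1)/1.8 + (V_2 - V_3)/13000 = 0
  Node 3: (V_3 - V_2)/13000 + (V_3 - 0)/39000 = 0
Collecting terms (coefficients in siemens):
  0.6899·V_1 - 0.5556·V_2 = 1.6
  0.5556·V_2 - 0.5556·V_1 - 0.00007692·V_3 = 0
  0.0001026·V_3 - 0.00007692·V_2 = 0
Solving these 3 simultaneous equations (Gaussian elimination) gives:
  V_1 = 11.91 V, V_2 = 11.91 V, V_3 = 8.931 V
I_R1 = (V_0 - V_1)/R1 = (12 - 11.91)/7.5 = 0.01214 A
|I_R1| = 0.01214 A

Final answer: |I_R1| = 0.01214 A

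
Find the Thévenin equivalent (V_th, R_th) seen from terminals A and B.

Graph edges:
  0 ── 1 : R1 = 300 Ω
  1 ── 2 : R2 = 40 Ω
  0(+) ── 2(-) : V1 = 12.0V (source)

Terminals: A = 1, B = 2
Step 1 — V_th is the open-circuit voltage V_A - V_B (nothing connected across the terminals).
Nodal analysis, taking node 2 as the 0 V reference.
Source V1 fixes V_0 = 12 V.
KCL at each unknown node (sum of currents leaving = 0; resistances in Ω):
  Node 1: (V_1 - 12)/300 + (V_1 - 0)/40 = 0
Collecting terms: 0.02833 × V_1 = 0.04  =>  V_1 = 1.412 V
V_th = V_1 - V_2 = 1.412 - 0 = 1.412 V
Step 2 — R_th: zero the source — replace V1 by a short circuit (node 2 merges into node 0) — and find the resistance seen between A (node 1) and B (node 0).
Reduce the network between node 1 (A) and node 0 (B) by series/parallel combination:
  Rp1 = R1 ‖ R2 (parallel, both between nodes 0 and 1) = 1/(1/300 + 1/40) = 35.29 Ω
R_th = 35.29 Ω

Final answer: V_th = 1.412 V, R_th = 35.29 Ω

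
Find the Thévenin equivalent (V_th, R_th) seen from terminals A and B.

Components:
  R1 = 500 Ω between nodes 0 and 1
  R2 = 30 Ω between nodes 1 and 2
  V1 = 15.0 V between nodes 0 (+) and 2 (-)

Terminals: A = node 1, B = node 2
Step 1 — V_th is the open-circuit voltage V_A - V_B (nothing connected across the terminals).
Nodal analysis, taking node 2 as the 0 V reference.
Source V1 fixes V_0 = 15 V.
KCL at each unknown node (sum of currents leaving = 0; resistances in Ω):
  Node 1: (V_1 - 15)/500 + (V_1 - 0)/30 = 0
Collecting terms: 0.03533 × V_1 = 0.03  =>  V_1 = 0.8491 V
V_th = V_1 - V_2 = 0.8491 - 0 = 0.8491 V
Step 2 — R_th: zero the source — replace V1 by a short circuit (node 2 merges into node 0) — and find the resistance seen between A (node 1) and B (node 0).
Reduce the network between node 1 (A) and node 0 (B) by series/parallel combination:
  Rp1 = R1 ‖ R2 (parallel, both between nodes 0 and 1) = 1/(1/500 + 1/30) = 28.3 Ω
R_th = 28.3 Ω

Final answer: V_th = 0.8491 V, R_th = 28.3 Ω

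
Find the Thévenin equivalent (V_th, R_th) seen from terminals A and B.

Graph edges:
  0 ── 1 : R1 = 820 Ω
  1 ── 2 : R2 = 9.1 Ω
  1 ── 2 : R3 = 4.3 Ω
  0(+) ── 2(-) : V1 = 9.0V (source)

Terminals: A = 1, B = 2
Step 1 — V_th is the open-circuit voltage V_A - V_B (nothing connected across the terminals).
Nodal analysis, taking node 2 as the 0 V reference.
Source V1 fixes V_0 = 9 V.
KCL at each unknown node (sum of currents leaving = 0; resistances in Ω):
  Node 1: (V_1 - 9)/820 + (V_1 - 0)/9.1 + (V_1 - 0)/4.3 = 0
Collecting terms: 0.3437 × V_1 = 0.01098  =>  V_1 = 0.03194 V
V_th = V_1 - V_2 = 0.03194 - 0 = 0.03194 V
Step 2 — R_th: zero the source — replace V1 by a short circuit (node 2 merges into node 0) — and find the resistance seen between A (node 1) and B (node 0).
Reduce the network between node 1 (A) and node 0 (B) by series/parallel combination:
  Rp1 = R1 ‖ R2 ‖ R3 (parallel, all between nodes 0 and 1) = 1/(1/820 + 1/9.1 + 1/4.3) = 2.91 Ω
R_th = 2.91 Ω

Final answer: V_th = 0.03194 V, R_th = 2.91 Ω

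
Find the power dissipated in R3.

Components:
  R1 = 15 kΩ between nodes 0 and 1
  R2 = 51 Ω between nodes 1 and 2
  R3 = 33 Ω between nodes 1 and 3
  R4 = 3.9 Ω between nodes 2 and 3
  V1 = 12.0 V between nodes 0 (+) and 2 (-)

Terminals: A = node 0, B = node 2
Nodal analysis, taking node 2 as the 0 V reference.
Source V1 fixes V_0 = 12 V.
KCL at each unknown node (sum of currents leaving = 0; resistances in Ω):
  Node 1: (V_1 - 12)/15000 + (V_1 - 0)/51 + (V_1 - V_3)/33 = 0
  Node 3: (V_3 - V_1)/33 + (V_3 - 0)/3.9 = 0
Collecting terms (coefficients in siemens):
  0.04998·V_1 - 0.0303·V_3 = 0.0008
  0.2867·V_3 - 0.0303·V_1 = 0
Determinant D = (0.04998)(0.2867) - (-0.0303)(-0.0303) = 0.01341
V_1 = [(0.0008)(0.2867) - (-0.0303)(0)]/D = 0.0171 V
V_3 = [(0.04998)(0) - (0.0008)(-0.0303)]/D = 0.001808 V
I_R3 = (V_1 - V_3)/R3 = (0.0171 - 0.001808)/33 = 0.0004635 A
P_R3 = I_R3² × R3 = (0.0004635)² × 33 = 0.00000709 W

Final answer: 7.09e-06 W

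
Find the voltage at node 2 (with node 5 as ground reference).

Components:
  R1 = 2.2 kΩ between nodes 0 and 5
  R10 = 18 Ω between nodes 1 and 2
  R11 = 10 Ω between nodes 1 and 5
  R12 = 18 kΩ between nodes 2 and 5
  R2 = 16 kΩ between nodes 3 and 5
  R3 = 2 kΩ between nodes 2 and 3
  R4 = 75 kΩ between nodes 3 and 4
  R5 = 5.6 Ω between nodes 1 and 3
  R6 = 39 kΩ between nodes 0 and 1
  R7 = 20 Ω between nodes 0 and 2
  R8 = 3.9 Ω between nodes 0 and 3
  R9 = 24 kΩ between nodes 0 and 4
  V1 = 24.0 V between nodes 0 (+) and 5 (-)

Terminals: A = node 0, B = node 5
Nodal analysis, taking node 5 as the 0 V reference.
Source V1 fixes V_0 = 24 V.
KCL at each unknown node (sum of currents leaving = 0; resistances in Ω):
  Node 1: (V_1 - V_3)/5.6 + (V_1 - 24)/39000 + (V_1 - V_2)/18 + (V_1 - 0)/10 = 0
  Node 2: (V_2 - V_3)/2000 + (V_2 - 24)/20 + (V_2 - V_1)/18 + (V_2 - 0)/18000 = 0
  Node 3: (V_3 - 0)/16000 + (V_3 - V_2)/2000 + (V_3 - V_4)/75000 + (V_3 - V_1)/5.6 + (V_3 - 24)/3.9 = 0
  Node 4: (V_4 - V_3)/75000 + (V_4 - 24)/24000 = 0
Collecting terms (coefficients in siemens):
  0.3342·V_1 - 0.05556·V_2 - 0.1786·V_3 = 0.0006154
  0.1061·V_2 - 0.05556·V_1 - 0.0005·V_3 = 1.2
  0.4356·V_3 - 0.1786·V_1 - 0.0005·V_2 - 0.00001333·V_4 = 6.154
  0.000055·V_4 - 0.00001333·V_3 = 0.001
Solving these 4 simultaneous equations (Gaussian elimination) gives:
  V_1 = 13.63 V, V_2 = 18.54 V, V_3 = 19.74 V, V_4 = 22.97 V
The requested potential is V_2 = 18.54 V.

Final answer: V_2 = 18.54 V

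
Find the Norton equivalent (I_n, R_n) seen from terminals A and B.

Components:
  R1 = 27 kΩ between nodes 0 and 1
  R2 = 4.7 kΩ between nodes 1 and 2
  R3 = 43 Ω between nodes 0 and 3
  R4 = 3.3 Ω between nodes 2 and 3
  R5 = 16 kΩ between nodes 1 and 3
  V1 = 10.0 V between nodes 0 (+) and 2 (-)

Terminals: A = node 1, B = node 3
Find the Thévenin equivalent first; then I_n = V_th/R_th and R_n = R_th.
Step 1 — V_th is the open-circuit voltage V_A - V_B (nothing connected across the terminals).
Nodal analysis, taking node 2 as the 0 V reference.
Source V1 fixes V_0 = 10 V.
KCL at each unknown node (sum of currents leaving = 0; resistances in Ω):
  Node 1: (V_1 - 10)/27000 + (V_1 - 0)/4700 + (V_1 - V_3)/16000 = 0
  Node 3: (V_3 - 10)/43 + (V_3 - 0)/3.3 + (V_3 - V_1)/16000 = 0
Collecting terms (coefficients in siemens):
  0.0003123·V_1 - 0.0000625·V_3 = 0.0003704
  0.3263·V_3 - 0.0000625·V_1 = 0.2326
Determinant D = (0.0003123)(0.3263) - (-0.0000625)(-0.0000625) = 0.0001019
V_1 = [(0.0003704)(0.3263) - (-0.0000625)(0.2326)]/D = 1.329 V
V_3 = [(0.0003123)(0.2326) - (0.0003704)(-0.0000625)]/D = 0.7129 V
V_th = V_1 - V_3 = 1.329 - 0.7129 = 0.6157 V
Step 2 — R_th: zero the source — replace V1 by a short circuit (node 2 merges into node 0) — and find the resistance seen between A (node 1) and B (node 3).
Reduce the network between node 1 (A) and node 3 (B) by series/parallel combination:
  Rp1 = R1 ‖ R2 (parallel, both between nodes 0 and 1) = 1/(1/27000 + 1/4700) = 4003 Ω
  Rp2 = R3 ‖ R4 (parallel, both between nodes 0 and 3) = 1/(1/43 + 1/3.3) = 3.065 Ω
  Rs1 = Rp1 + Rp2 (series, joined only at node 0) = 4003 + 3.065 = 4006 Ω
  Rp3 = R5 ‖ Rs1 (parallel, both between nodes 1 and 3) = 1/(1/16000 + 1/4006) = 3204 Ω
R_th = 3.204 kΩ
I_n = V_th/R_th = 0.6157/3204 = 0.0001922 A, and R_n = R_th = 3.204 kΩ

Final answer: I_n = 0.0001922 A, R_n = 3.204 kΩ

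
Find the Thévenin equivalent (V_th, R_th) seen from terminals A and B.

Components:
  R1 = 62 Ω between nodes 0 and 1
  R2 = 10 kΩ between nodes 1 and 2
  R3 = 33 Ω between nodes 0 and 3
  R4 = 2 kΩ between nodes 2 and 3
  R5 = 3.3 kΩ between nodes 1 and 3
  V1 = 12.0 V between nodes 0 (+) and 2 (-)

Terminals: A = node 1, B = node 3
Step 1 — V_th is the open-circuit voltage V_A - V_B (nothing connected across the terminals).
Nodal analysis, taking node 2 as the 0 V reference.
Source V1 fixes V_0 = 12 V.
KCL at each unknown node (sum of currents leaving = 0; resistances in Ω):
  Node 1: (V_1 - 12)/62 + (V_1 - 0)/10000 + (V_1 - V_3)/3300 = 0
  Node 3: (V_3 - 12)/33 + (V_3 - 0)/2000 + (V_3 - V_1)/3300 = 0
Collecting terms (coefficients in siemens):
  0.01653·V_1 - 0.000303·V_3 = 0.1935
  0.03111·V_3 - 0.000303·V_1 = 0.3636
Determinant D = (0.01653)(0.03111) - (-0.000303)(-0.000303) = 0.0005142
V_1 = [(0.1935)(0.03111) - (-0.000303)(0.3636)]/D = 11.92 V
V_3 = [(0.01653)(0.3636) - (0.1935)(-0.000303)]/D = 11.81 V
V_th = V_1 - V_3 = 11.92 - 11.81 = 0.1175 V
Step 2 — R_th: zero the source — replace V1 by a short circuit (node 2 merges into node 0) — and find the resistance seen between A (node 1) and B (node 3).
Reduce the network between node 1 (A) and node 3 (B) by series/parallel combination:
  Rp1 = R1 ‖ R2 (parallel, both between nodes 0 and 1) = 1/(1/62 + 1/10000) = 61.62 Ω
  Rp2 = R3 ‖ R4 (parallel, both between nodes 0 and 3) = 1/(1/33 + 1/2000) = 32.46 Ω
  Rs1 = Rp1 + Rp2 (series, joined only at node 0) = 61.62 + 32.46 = 94.08 Ω
  Rp3 = R5 ‖ Rs1 (parallel, both between nodes 1 and 3) = 1/(1/3300 + 1/94.08) = 91.47 Ω
R_th = 91.47 Ω

Final answer: V_th = 0.1175 V, R_th = 91.47 Ω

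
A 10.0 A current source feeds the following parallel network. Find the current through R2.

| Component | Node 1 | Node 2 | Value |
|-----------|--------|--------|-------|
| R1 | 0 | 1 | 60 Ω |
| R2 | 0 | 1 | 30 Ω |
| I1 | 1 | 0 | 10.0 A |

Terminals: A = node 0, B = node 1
All resistors sit directly between nodes 0 and 1, so they are in parallel and share one voltage V; the full source current 10 A splits among them.
1/R_par = 1/60 + 1/30 = 0.05 S  =>  R_par = 20 Ω
V = I × R_par = 10 × 20 = 200 V
I_R2 = V/R2 = 200/30 = 6.667 A

Final answer: 6.667 A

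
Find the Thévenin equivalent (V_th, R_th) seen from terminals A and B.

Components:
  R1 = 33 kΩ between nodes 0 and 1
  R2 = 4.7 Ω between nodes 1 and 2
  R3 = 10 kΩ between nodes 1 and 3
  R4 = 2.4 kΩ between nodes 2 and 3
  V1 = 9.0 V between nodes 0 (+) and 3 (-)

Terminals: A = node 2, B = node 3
Step 1 — V_th is the open-circuit voltage V_A - V_B (nothing connected across the terminals).
Nodal analysis, taking node 3 as the 0 V reference.
Source V1 fixes V_0 = 9 V.
KCL at each unknown node (sum of currents leaving = 0; resistances in Ω):
  Node 1: (V_1 - 9)/33000 + (V_1 - V_2)/4.7 + (V_1 - 0)/10000 = 0
  Node 2: (V_2 - V_1)/4.7 + (V_2 - 0)/2400 = 0
Collecting terms (coefficients in siemens):
  0.2129·V_1 - 0.2128·V_2 = 0.0002727
  0.2132·V_2 - 0.2128·V_1 = 0
Determinant D = (0.2129)(0.2132) - (-0.2128)(-0.2128) = 0.0001164
V_1 = [(0.0002727)(0.2132) - (-0.2128)(0)]/D = 0.4994 V
V_2 = [(0.2129)(0) - (0.0002727)(-0.2128)]/D = 0.4984 V
V_th = V_2 - V_3 = 0.4984 - 0 = 0.4984 V
Step 2 — R_th: zero the source — replace V1 by a short circuit (node 3 merges into node 0) — and find the resistance seen between A (node 2) and B (node 0).
Reduce the network between node 2 (A) and node 0 (B) by series/parallel combination:
  Rp1 = R1 ‖ R3 (parallel, both between nodes 0 and 1) = 1/(1/33000 + 1/10000) = 7674 Ω
  Rs1 = R2 + Rp1 (series, joined only at node 1) = 4.7 + 7674 = 7679 Ω
  Rp2 = R4 ‖ Rs1 (parallel, both between nodes 0 and 2) = 1/(1/2400 + 1/7679) = 1829 Ω
R_th = 1.829 kΩ

Final answer: V_th = 0.4984 V, R_th = 1.829 kΩ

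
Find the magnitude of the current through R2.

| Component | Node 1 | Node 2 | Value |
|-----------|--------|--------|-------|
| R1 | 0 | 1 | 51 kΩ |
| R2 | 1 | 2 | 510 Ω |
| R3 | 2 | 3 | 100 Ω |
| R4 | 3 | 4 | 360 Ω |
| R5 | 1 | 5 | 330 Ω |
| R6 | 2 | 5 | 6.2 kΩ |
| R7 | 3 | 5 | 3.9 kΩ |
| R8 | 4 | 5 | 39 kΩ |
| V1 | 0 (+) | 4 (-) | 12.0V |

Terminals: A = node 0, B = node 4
Nodal analysis, taking node 4 as the 0 V reference.
Source V1 fixes V_0 = 12 V.
KCL at each unknown node (sum of currents leaving = 0; resistances in Ω):
  Node 1: (V_1 - 12)/51000 + (V_1 - V_2)/510 + (V_1 - V_5)/330 = 0
  Node 2: (V_2 - V_1)/510 + (V_2 - V_3)/100 + (V_2 - V_5)/6200 = 0
  Node 3: (V_3 - V_2)/100 + (V_3 - 0)/360 + (V_3 - V_5)/3900 = 0
  Node 5: (V_5 - V_1)/330 + (V_5 - V_2)/6200 + (V_5 - V_3)/3900 + (V_5 - 0)/39000 = 0
Collecting terms (coefficients in siemens):
  0.005011·V_1 - 0.001961·V_2 - 0.00303·V_5 = 0.0002353
  0.01212·V_2 - 0.001961·V_1 - 0.01·V_3 - 0.0001613·V_5 = 0
  0.01303·V_3 - 0.01·V_2 - 0.0002564·V_5 = 0
  0.003474·V_5 - 0.00303·V_1 - 0.0001613·V_2 - 0.0002564·V_3 = 0
Solving these 4 simultaneous equations (Gaussian elimination) gives:
  V_1 = 0.1974 V, V_2 = 0.1017 V, V_3 = 0.08162 V, V_5 = 0.183 V
I_R2 = (V_1 - V_2)/R2 = (0.1974 - 0.1017)/510 = 0.0001876 A
|I_R2| = 0.0001876 A

Final answer: |I_R2| = 0.0001876 A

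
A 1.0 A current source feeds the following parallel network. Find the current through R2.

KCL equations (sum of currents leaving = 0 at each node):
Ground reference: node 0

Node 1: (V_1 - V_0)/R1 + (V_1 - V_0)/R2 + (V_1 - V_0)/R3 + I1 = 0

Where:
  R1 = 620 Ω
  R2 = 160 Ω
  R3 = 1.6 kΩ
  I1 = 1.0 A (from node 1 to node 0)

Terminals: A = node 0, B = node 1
All resistors sit directly between nodes 0 and 1, so they are in parallel and share one voltage V; the full source current 1 A splits among them.
1/R_par = 1/620 + 1/160 + 1/1600 = 0.008488 S  =>  R_par = 117.8 Ω
V = I × R_par = 1 × 117.8 = 117.8 V
I_R2 = V/R2 = 117.8/160 = 0.7363 A

Final answer: 0.7363 A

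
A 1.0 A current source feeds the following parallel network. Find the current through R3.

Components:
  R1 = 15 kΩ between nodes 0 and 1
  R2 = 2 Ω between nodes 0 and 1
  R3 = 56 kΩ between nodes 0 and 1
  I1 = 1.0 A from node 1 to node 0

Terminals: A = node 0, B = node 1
All resistors sit directly between nodes 0 and 1, so they are in parallel and share one voltage V; the full source current 1 A splits among them.
1/R_par = 1/15000 + 1/2 + 1/56000 = 0.5001 S  =>  R_par = 2 Ω
V = I × R_par = 1 × 2 = 2 V
I_R3 = V/R3 = 2/56000 = 0.00003571 A

Final answer: 3.571e-05 A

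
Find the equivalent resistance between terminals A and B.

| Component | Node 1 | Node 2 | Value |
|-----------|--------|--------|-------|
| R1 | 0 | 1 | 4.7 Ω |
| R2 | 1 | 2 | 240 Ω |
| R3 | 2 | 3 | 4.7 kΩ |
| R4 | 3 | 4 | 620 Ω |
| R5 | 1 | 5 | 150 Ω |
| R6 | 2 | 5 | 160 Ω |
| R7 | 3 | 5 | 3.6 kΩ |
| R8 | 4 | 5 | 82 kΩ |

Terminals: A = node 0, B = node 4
The network is not a plain series/parallel combination. Inject a 1 A test current into terminal A (node 0) and return it from terminal B (node 4); then R_eq = V_A / (1 A).
Nodal analysis, taking node 4 as the 0 V reference.
Current source I_test pushes 1 A into node 0 and draws it out of node 4.
KCL at each unknown node (sum of currents leaving = 0; resistances in Ω):
  Node 0: (V_0 - V_1)/4.7 - 1 = 0
  Node 1: (V_1 - V_0)/4.7 + (V_1 - V_2)/240 + (V_1 - V_5)/150 = 0
  Node 2: (V_2 - V_1)/240 + (V_2 - V_3)/4700 + (V_2 - V_5)/160 = 0
  Node 3: (V_3 - V_2)/4700 + (V_3 - 0)/620 + (V_3 - V_5)/3600 = 0
  Node 5: (V_5 - V_1)/150 + (V_5 - V_2)/160 + (V_5 - V_3)/3600 + (V_5 - 0)/82000 = 0
Collecting terms (coefficients in siemens):
  0.2128·V_0 - 0.2128·V_1 = 1
  0.2236·V_1 - 0.2128·V_0 - 0.004167·V_2 - 0.006667·V_5 = 0
  0.01063·V_2 - 0.004167·V_1 - 0.0002128·V_3 - 0.00625·V_5 = 0
  0.002103·V_3 - 0.0002128·V_2 - 0.0002778·V_5 = 0
  0.01321·V_5 - 0.006667·V_1 - 0.00625·V_2 - 0.0002778·V_3 = 0
Solving these 5 simultaneous equations (Gaussian elimination) gives:
  V_0 = 2672 V, V_1 = 2668 V, V_2 = 2573 V, V_3 = 600.5 V
  V_5 = 2577 V
R_eq = V_0 / 1 A = 2672 Ω = 2.672 kΩ

Final answer: 2.672 kΩ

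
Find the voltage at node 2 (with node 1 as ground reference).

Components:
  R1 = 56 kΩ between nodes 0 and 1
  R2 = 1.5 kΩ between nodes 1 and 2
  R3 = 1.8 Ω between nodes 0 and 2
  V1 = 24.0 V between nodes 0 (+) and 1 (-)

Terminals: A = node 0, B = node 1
Nodal analysis, taking node 1 as the 0 V reference.
Source V1 fixes V_0 = 24 V.
KCL at each unknown node (sum of currents leaving = 0; resistances in Ω):
  Node 2: (V_2 - 0)/1500 + (V_2 - 24)/1.8 = 0
Collecting terms: 0.5562 × V_2 = 13.33  =>  V_2 = 23.97 V
The requested potential is V_2 = 23.97 V.

Final answer: V_2 = 23.97 V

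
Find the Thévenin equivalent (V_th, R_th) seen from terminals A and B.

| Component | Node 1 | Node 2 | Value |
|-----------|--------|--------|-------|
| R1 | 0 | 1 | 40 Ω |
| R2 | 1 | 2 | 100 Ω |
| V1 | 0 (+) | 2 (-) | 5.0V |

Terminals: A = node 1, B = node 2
Step 1 — V_th is the open-circuit voltage V_A - V_B (nothing connected across the terminals).
Nodal analysis, taking node 2 as the 0 V reference.
Source V1 fixes V_0 = 5 V.
KCL at each unknown node (sum of currents leaving = 0; resistances in Ω):
  Node 1: (V_1 - 5)/40 + (V_1 - 0)/100 = 0
Collecting terms: 0.035 × V_1 = 0.125  =>  V_1 = 3.571 V
V_th = V_1 - V_2 = 3.571 - 0 = 3.571 V
Step 2 — R_th: zero the source — replace V1 by a short circuit (node 2 merges into node 0) — and find the resistance seen between A (node 1) and B (node 0).
Reduce the network between node 1 (A) and node 0 (B) by series/parallel combination:
  Rp1 = R1 ‖ R2 (parallel, both between nodes 0 and 1) = 1/(1/40 + 1/100) = 28.57 Ω
R_th = 28.57 Ω

Final answer: V_th = 3.571 V, R_th = 28.57 Ω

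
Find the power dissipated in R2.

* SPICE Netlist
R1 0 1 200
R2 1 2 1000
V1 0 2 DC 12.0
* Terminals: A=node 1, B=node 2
Nodal analysis, taking node 2 as the 0 V reference.
Source V1 fixes V_0 = 12 V.
KCL at each unknown node (sum of currents leaving = 0; resistances in Ω):
  Node 1: (V_1 - 12)/200 + (V_1 - 0)/1000 = 0
Collecting terms: 0.006 × V_1 = 0.06  =>  V_1 = 10 V
I_R2 = (V_1 - V_2)/R2 = (10 - 0)/1000 = 0.01 A
P_R2 = I_R2² × R2 = (0.01)² × 1000 = 0.1 W

Final answer: 0.1 W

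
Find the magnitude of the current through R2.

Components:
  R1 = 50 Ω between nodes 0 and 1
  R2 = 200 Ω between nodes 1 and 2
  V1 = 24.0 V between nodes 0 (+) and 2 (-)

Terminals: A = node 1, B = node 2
Nodal analysis, taking node 2 as the 0 V reference.
Source V1 fixes V_0 = 24 V.
KCL at each unknown node (sum of currents leaving = 0; resistances in Ω):
  Node 1: (V_1 - 24)/50 + (V_1 - 0)/200 = 0
Collecting terms: 0.025 × V_1 = 0.48  =>  V_1 = 19.2 V
I_R2 = (V_1 - V_2)/R2 = (19.2 - 0)/200 = 0.096 A
|I_R2| = 0.096 A

Final answer: |I_R2| = 0.096 A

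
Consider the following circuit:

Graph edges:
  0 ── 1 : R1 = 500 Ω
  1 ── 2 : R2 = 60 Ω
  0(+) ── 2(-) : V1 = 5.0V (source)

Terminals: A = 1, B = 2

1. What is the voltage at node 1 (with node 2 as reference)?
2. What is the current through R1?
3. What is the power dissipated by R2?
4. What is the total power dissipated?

Nodal analysis, taking node 2 as the 0 V reference.
Source V1 fixes V_0 = 5 V.
KCL at each unknown node (sum of currents leaving = 0; resistances in Ω):
  Node 1: (V_1 - 5)/500 + (V_1 - 0)/60 = 0
Collecting terms: 0.01867 × V_1 = 0.01  =>  V_1 = 0.5357 V
Part 1:
  Read off the nodal solution: V_1 = 0.5357 V
Part 2:
  I_R1 = (V_0 - V_1)/R1 = (5 - 0.5357)/500 = 0.008929 A
  Magnitude: I_R1 = 0.008929 A
Part 3:
  I_R2 = (V_1 - V_2)/R2 = (0.5357 - 0)/60 = 0.008929 A
  P_R2 = I_R2² × R2 = (0.008929)² × 60 = 0.004783 W
Part 4:
  Power in each resistor, P = (ΔV)²/R:
    P_R1 = (5 - 0.5357)²/500 = 0.03986 W
    P_R2 = (0.5357 - 0)²/60 = 0.004783 W
  P_total = P_R1 + P_R2 = 0.04464 W

Final answers:
1. V_1 = 0.5357 V
2. I_R1 = 0.008929 A
3. P_R2 = 0.004783 W
4. P_total = 0.04464 W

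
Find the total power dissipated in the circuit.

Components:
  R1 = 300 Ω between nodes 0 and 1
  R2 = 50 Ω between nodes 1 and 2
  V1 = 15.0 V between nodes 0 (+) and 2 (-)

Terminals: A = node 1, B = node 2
Nodal analysis, taking node 2 as the 0 V reference.
Source V1 fixes V_0 = 15 V.
KCL at each unknown node (sum of currents leaving = 0; resistances in Ω):
  Node 1: (V_1 - 15)/300 + (V_1 - 0)/50 = 0
Collecting terms: 0.02333 × V_1 = 0.05  =>  V_1 = 2.143 V
Power in each resistor, P = (ΔV)²/R:
  P_R1 = (15 - 2.143)²/300 = 0.551 W
  P_R2 = (2.143 - 0)²/50 = 0.09184 W
P_total = P_R1 + P_R2 = 0.6429 W

Final answer: 0.6429 W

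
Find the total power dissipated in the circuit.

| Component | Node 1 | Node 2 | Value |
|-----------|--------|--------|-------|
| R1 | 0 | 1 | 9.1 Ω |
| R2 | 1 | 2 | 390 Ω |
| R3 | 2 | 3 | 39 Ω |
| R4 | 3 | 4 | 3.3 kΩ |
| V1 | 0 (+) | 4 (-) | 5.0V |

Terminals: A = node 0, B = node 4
Nodal analysis, taking node 4 as the 0 V reference.
Source V1 fixes V_0 = 5 V.
KCL at each unknown node (sum of currents leaving = 0; resistances in Ω):
  Node 1: (V_1 - 5)/9.1 + (V_1 - V_2)/390 = 0
  Node 2: (V_2 - V_1)/390 + (V_2 - V_3)/39 = 0
  Node 3: (V_3 - V_2)/39 + (V_3 - 0)/3300 = 0
Collecting terms (coefficients in siemens):
  0.1125·V_1 - 0.002564·V_2 = 0.5495
  0.02821·V_2 - 0.002564·V_1 - 0.02564·V_3 = 0
  0.02594·V_3 - 0.02564·V_2 = 0
Solving these 3 simultaneous equations (Gaussian elimination) gives:
  V_1 = 4.988 V, V_2 = 4.466 V, V_3 = 4.414 V
Power in each resistor, P = (ΔV)²/R:
  P_R1 = (5 - 4.988)²/9.1 = 0.00001628 W
  P_R2 = (4.988 - 4.466)²/390 = 0.0006978 W
  P_R3 = (4.466 - 4.414)²/39 = 0.00006978 W
  P_R4 = (4.414 - 0)²/3300 = 0.005904 W
P_total = P_R1 + P_R2 + P_R3 + P_R4 = 0.006688 W

Final answer: 0.006688 W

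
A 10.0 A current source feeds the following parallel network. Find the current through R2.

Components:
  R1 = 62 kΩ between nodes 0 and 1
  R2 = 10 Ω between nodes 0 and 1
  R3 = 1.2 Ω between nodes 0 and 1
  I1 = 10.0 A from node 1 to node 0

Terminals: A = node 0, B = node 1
All resistors sit directly between nodes 0 and 1, so they are in parallel and share one voltage V; the full source current 10 A splits among them.
1/R_par = 1/62000 + 1/10 + 1/1.2 = 0.9333 S  =>  R_par = 1.071 Ω
V = I × R_par = 10 × 1.071 = 10.71 V
I_R2 = V/R2 = 10.71/10 = 1.071 A

Final answer: 1.071 A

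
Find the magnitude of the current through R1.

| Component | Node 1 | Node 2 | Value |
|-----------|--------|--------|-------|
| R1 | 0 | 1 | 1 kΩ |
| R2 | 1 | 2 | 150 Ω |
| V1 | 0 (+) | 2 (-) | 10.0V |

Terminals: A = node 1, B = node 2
Nodal analysis, taking node 2 as the 0 V reference.
Source V1 fixes V_0 = 10 V.
KCL at each unknown node (sum of currents leaving = 0; resistances in Ω):
  Node 1: (V_1 - 10)/1000 + (V_1 - 0)/150 = 0
Collecting terms: 0.007667 × V_1 = 0.01  =>  V_1 = 1.304 V
I_R1 = (V_0 - V_1)/R1 = (10 - 1.304)/1000 = 0.008696 A
|I_R1| = 0.008696 A

Final answer: |I_R1| = 0.008696 A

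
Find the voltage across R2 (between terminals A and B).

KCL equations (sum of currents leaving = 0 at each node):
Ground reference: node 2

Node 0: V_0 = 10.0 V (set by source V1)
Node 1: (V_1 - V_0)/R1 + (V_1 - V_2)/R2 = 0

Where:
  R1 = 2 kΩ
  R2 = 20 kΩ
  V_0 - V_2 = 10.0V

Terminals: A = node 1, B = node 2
R1 and R2 are in series across V1 (node 0 → node 1 → node 2), and the output A–B is taken across R2, so this is a voltage divider.
Series current: I = V1/(R1 + R2) = 10/(2000 + 20000) = 10/22000 = 0.0004545 A
V_R2 = I × R2 = V1 × R2/(R1 + R2) = 10 × 20000/22000 = 9.091 V

Final answer: 9.091 V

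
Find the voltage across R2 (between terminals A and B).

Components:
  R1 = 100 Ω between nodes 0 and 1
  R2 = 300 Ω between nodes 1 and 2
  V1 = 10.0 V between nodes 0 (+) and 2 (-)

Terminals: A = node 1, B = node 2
R1 and R2 are in series across V1 (node 0 → node 1 → node 2), and the output A–B is taken across R2, so this is a voltage divider.
Series current: I = V1/(R1 + R2) = 10/(100 + 300) = 10/400 = 0.025 A
V_R2 = I × R2 = V1 × R2/(R1 + R2) = 10 × 300/400 = 7.5 V

Final answer: 7.5 V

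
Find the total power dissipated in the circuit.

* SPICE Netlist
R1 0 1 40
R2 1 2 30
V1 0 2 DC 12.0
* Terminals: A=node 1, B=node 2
Nodal analysis, taking node 2 as the 0 V reference.
Source V1 fixes V_0 = 12 V.
KCL at each unknown node (sum of currents leaving = 0; resistances in Ω):
  Node 1: (V_1 - 12)/40 + (V_1 - 0)/30 = 0
Collecting terms: 0.05833 × V_1 = 0.3  =>  V_1 = 5.143 V
Power in each resistor, P = (ΔV)²/R:
  P_R1 = (12 - 5.143)²/40 = 1.176 W
  P_R2 = (5.143 - 0)²/30 = 0.8816 W
P_total = P_R1 + P_R2 = 2.057 W

Final answer: 2.057 W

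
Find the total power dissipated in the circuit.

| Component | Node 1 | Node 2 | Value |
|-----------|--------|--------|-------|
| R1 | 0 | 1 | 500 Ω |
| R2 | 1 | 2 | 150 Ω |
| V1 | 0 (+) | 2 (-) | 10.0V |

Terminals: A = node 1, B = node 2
Nodal analysis, taking node 2 as the 0 V reference.
Source V1 fixes V_0 = 10 V.
KCL at each unknown node (sum of currents leaving = 0; resistances in Ω):
  Node 1: (V_1 - 10)/500 + (V_1 - 0)/150 = 0
Collecting terms: 0.008667 × V_1 = 0.02  =>  V_1 = 2.308 V
Power in each resistor, P = (ΔV)²/R:
  P_R1 = (10 - 2.308)²/500 = 0.1183 W
  P_R2 = (2.308 - 0)²/150 = 0.0355 W
P_total = P_R1 + P_R2 = 0.1538 W

Final answer: 0.1538 W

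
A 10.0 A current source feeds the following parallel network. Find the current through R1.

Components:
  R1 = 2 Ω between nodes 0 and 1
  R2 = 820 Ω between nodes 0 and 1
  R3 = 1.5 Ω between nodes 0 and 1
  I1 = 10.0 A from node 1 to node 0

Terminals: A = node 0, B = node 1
All resistors sit directly between nodes 0 and 1, so they are in parallel and share one voltage V; the full source current 10 A splits among them.
1/R_par = 1/2 + 1/820 + 1/1.5 = 1.168 S  =>  R_par = 0.8562 Ω
V = I × R_par = 10 × 0.8562 = 8.562 V
I_R1 = V/R1 = 8.562/2 = 4.281 A

Final answer: 4.281 A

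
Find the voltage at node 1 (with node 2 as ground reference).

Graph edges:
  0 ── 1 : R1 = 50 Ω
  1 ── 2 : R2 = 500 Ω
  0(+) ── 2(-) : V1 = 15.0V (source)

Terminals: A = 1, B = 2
Nodal analysis, taking node 2 as the 0 V reference.
Source V1 fixes V_0 = 15 V.
KCL at each unknown node (sum of currents leaving = 0; resistances in Ω):
  Node 1: (V_1 - 15)/50 + (V_1 - 0)/500 = 0
Collecting terms: 0.022 × V_1 = 0.3  =>  V_1 = 13.64 V
The requested potential is V_1 = 13.64 V.

Final answer: V_1 = 13.64 V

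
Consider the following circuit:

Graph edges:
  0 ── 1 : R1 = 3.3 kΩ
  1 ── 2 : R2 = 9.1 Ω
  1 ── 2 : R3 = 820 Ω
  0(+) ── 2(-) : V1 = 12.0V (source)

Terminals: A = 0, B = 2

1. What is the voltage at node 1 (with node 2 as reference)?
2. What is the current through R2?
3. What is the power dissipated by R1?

Nodal analysis, taking node 2 as the 0 V reference.
Source V1 fixes V_0 = 12 V.
KCL at each unknown node (sum of currents leaving = 0; resistances in Ω):
  Node 1: (V_1 - 12)/3300 + (V_1 - 0)/9.1 + (V_1 - 0)/820 = 0
Collecting terms: 0.1114 × V_1 = 0.003636  =>  V_1 = 0.03264 V
Part 1:
  Read off the nodal solution: V_1 = 0.03264 V
Part 2:
  I_R2 = (V_1 - V_2)/R2 = (0.03264 - 0)/9.1 = 0.003587 A
  Magnitude: I_R2 = 0.003587 A
Part 3:
  I_R1 = (V_0 - V_1)/R1 = (12 - 0.03264)/3300 = 0.003626 A
  P_R1 = I_R1² × R1 = (0.003626)² × 3300 = 0.0434 W

Final answers:
1. V_1 = 0.03264 V
2. I_R2 = 0.003587 A
3. P_R1 = 0.0434 W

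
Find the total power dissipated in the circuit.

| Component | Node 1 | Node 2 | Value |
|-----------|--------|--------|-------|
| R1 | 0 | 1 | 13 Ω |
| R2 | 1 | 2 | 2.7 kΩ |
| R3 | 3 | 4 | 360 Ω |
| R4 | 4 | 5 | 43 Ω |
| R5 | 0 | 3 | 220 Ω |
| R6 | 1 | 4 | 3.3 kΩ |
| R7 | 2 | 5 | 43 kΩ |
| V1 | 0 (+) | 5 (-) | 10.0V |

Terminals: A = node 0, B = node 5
Nodal analysis, taking node 5 as the 0 V reference.
Source V1 fixes V_0 = 10 V.
KCL at each unknown node (sum of currents leaving = 0; resistances in Ω):
  Node 1: (V_1 - 10)/13 + (V_1 - V_2)/2700 + (V_1 - V_4)/3300 = 0
  Node 2: (V_2 - V_1)/2700 + (V_2 - 0)/43000 = 0
  Node 3: (V_3 - V_4)/360 + (V_3 - 10)/220 = 0
  Node 4: (V_4 - V_3)/360 + (V_4 - 0)/43 + (V_4 - V_1)/3300 = 0
Collecting terms (coefficients in siemens):
  0.0776·V_1 - 0.0003704·V_2 - 0.000303·V_4 = 0.7692
  0.0003936·V_2 - 0.0003704·V_1 = 0
  0.007323·V_3 - 0.002778·V_4 = 0.04545
  0.02634·V_4 - 0.000303·V_1 - 0.002778·V_3 = 0
Solving these 4 simultaneous equations (Gaussian elimination) gives:
  V_1 = 9.961 V, V_2 = 9.373 V, V_3 = 6.511 V, V_4 = 0.8013 V
Power in each resistor, P = (ΔV)²/R:
  P_R1 = (10 - 9.961)²/13 = 0.0001165 W
  P_R2 = (9.961 - 9.373)²/2700 = 0.0001283 W
  P_R3 = (6.511 - 0.8013)²/360 = 0.09055 W
  P_R4 = (0.8013 - 0)²/43 = 0.01493 W
  P_R5 = (10 - 6.511)²/220 = 0.05534 W
  P_R6 = (9.961 - 0.8013)²/3300 = 0.02542 W
  P_R7 = (9.373 - 0)²/43000 = 0.002043 W
P_total = P_R1 + P_R2 + P_R3 + P_R4 + P_R5 + P_R6 + P_R7 = 0.1885 W

Final answer: 0.1885 W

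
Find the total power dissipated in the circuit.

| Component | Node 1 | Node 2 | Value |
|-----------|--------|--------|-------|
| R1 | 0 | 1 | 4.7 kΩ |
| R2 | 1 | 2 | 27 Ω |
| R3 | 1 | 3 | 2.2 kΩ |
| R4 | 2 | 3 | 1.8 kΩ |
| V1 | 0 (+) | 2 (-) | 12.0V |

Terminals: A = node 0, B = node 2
Nodal analysis, taking node 2 as the 0 V reference.
Source V1 fixes V_0 = 12 V.
KCL at each unknown node (sum of currents leaving = 0; resistances in Ω):
  Node 1: (V_1 - 12)/4700 + (V_1 - 0)/27 + (V_1 - V_3)/2200 = 0
  Node 3: (V_3 - V_1)/2200 + (V_3 - 0)/1800 = 0
Collecting terms (coefficients in siemens):
  0.0377·V_1 - 0.0004545·V_3 = 0.002553
  0.00101·V_3 - 0.0004545·V_1 = 0
Determinant D = (0.0377)(0.00101) - (-0.0004545)(-0.0004545) = 0.00003788
V_1 = [(0.002553)(0.00101) - (-0.0004545)(0)]/D = 0.06809 V
V_3 = [(0.0377)(0) - (0.002553)(-0.0004545)]/D = 0.03064 V
Power in each resistor, P = (ΔV)²/R:
  P_R1 = (12 - 0.06809)²/4700 = 0.03029 W
  P_R2 = (0.06809 - 0)²/27 = 0.0001717 W
  P_R3 = (0.06809 - 0.03064)²/2200 = 0.0000006374 W
  P_R4 = (0 - 0.03064)²/1800 = 0.0000005215 W
P_total = P_R1 + P_R2 + P_R3 + P_R4 = 0.03046 W

Final answer: 0.03046 W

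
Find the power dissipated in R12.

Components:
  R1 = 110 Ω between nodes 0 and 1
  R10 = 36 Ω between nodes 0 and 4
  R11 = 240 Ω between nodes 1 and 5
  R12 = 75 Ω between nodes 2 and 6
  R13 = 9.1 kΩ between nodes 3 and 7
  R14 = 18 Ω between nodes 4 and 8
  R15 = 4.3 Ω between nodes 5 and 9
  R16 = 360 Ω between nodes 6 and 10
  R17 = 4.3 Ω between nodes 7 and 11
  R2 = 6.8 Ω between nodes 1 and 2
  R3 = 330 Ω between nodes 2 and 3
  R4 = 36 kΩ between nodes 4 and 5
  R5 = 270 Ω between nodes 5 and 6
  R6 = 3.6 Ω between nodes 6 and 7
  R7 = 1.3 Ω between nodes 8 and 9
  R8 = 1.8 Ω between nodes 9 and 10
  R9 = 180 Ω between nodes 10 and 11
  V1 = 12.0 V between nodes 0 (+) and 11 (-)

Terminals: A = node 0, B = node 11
Nodal analysis, taking node 11 as the 0 V reference.
Source V1 fixes V_0 = 12 V.
KCL at each unknown node (sum of currents leaving = 0; resistances in Ω):
  Node 1: (V_1 - 12)/110 + (V_1 - V_2)/6.8 + (V_1 - V_5)/240 = 0
  Node 2: (V_2 - V_1)/6.8 + (V_2 - V_3)/330 + (V_2 - V_6)/75 = 0
  Node 3: (V_3 - V_2)/330 + (V_3 - V_7)/9100 = 0
  Node 4: (V_4 - V_5)/36000 + (V_4 - 12)/36 + (V_4 - V_8)/18 = 0
  Node 5: (V_5 - V_4)/36000 + (V_5 - V_6)/270 + (V_5 - V_1)/240 + (V_5 - V_9)/4.3 = 0
  Node 6: (V_6 - V_5)/270 + (V_6 - V_7)/3.6 + (V_6 - V_2)/75 + (V_6 - V_10)/360 = 0
  Node 7: (V_7 - V_6)/3.6 + (V_7 - V_3)/9100 + (V_7 - 0)/4.3 = 0
  Node 8: (V_8 - V_9)/1.3 + (V_8 - V_4)/18 = 0
  Node 9: (V_9 - V_8)/1.3 + (V_9 - V_10)/1.8 + (V_9 - V_5)/4.3 = 0
  Node 10: (V_10 - V_9)/1.8 + (V_10 - 0)/180 + (V_10 - V_6)/360 = 0
Collecting terms (coefficients in siemens):
  0.1603·V_1 - 0.1471·V_2 - 0.004167·V_5 = 0.1091
  0.1634·V_2 - 0.1471·V_1 - 0.00303·V_3 - 0.01333·V_6 = 0
  0.00314·V_3 - 0.00303·V_2 - 0.0001099·V_7 = 0
  0.08336·V_4 - 0.00002778·V_5 - 0.05556·V_8 = 0.3333
  0.2405·V_5 - 0.004167·V_1 - 0.00002778·V_4 - 0.003704·V_6 - 0.2326·V_9 = 0
  0.2976·V_6 - 0.01333·V_2 - 0.003704·V_5 - 0.2778·V_7 - 0.002778·V_10 = 0
  0.5104·V_7 - 0.0001099·V_3 - 0.2778·V_6 = 0
  0.8248·V_8 - 0.05556·V_4 - 0.7692·V_9 = 0
  1.557·V_9 - 0.2326·V_5 - 0.7692·V_8 - 0.5556·V_10 = 0
  0.5639·V_10 - 0.002778·V_6 - 0.5556·V_9 = 0
Solving these 10 simultaneous equations (Gaussian elimination) gives:
  V_1 = 5.814 V, V_2 = 5.395 V, V_3 = 5.221 V, V_4 = 8.902 V
  V_5 = 7.119 V, V_6 = 0.8088 V, V_7 = 0.4413 V, V_8 = 7.354 V
  V_9 = 7.242 V, V_10 = 7.139 V
I_R12 = (V_2 - V_6)/R12 = (5.395 - 0.8088)/75 = 0.06115 A
P_R12 = I_R12² × R12 = (0.06115)² × 75 = 0.2804 W

Final answer: 0.2804 W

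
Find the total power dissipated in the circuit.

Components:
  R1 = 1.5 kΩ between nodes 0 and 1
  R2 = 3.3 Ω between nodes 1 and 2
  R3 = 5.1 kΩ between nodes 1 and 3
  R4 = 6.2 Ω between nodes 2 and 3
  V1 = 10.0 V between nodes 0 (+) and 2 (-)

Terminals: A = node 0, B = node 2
Nodal analysis, taking node 2 as the 0 V reference.
Source V1 fixes V_0 = 10 V.
KCL at each unknown node (sum of currents leaving = 0; resistances in Ω):
  Node 1: (V_1 - 10)/1500 + (V_1 - 0)/3.3 + (V_1 - V_3)/5100 = 0
  Node 3: (V_3 - V_1)/5100 + (V_3 - 0)/6.2 = 0
Collecting terms (coefficients in siemens):
  0.3039·V_1 - 0.0001961·V_3 = 0.006667
  0.1615·V_3 - 0.0001961·V_1 = 0
Determinant D = (0.3039)(0.1615) - (-0.0001961)(-0.0001961) = 0.04907
V_1 = [(0.006667)(0.1615) - (-0.0001961)(0)]/D = 0.02194 V
V_3 = [(0.3039)(0) - (0.006667)(-0.0001961)]/D = 0.00002664 V
Power in each resistor, P = (ΔV)²/R:
  P_R1 = (10 - 0.02194)²/1500 = 0.06637 W
  P_R2 = (0.02194 - 0)²/3.3 = 0.0001458 W
  P_R3 = (0.02194 - 0.00002664)²/5100 = 0.00000009414 W
  P_R4 = (0 - 0.00002664)²/6.2 = 0.0000000001144 W
P_total = P_R1 + P_R2 + P_R3 + P_R4 = 0.06652 W

Final answer: 0.06652 W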